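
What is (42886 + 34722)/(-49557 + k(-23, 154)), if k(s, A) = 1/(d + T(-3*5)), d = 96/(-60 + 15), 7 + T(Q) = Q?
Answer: -28094096/17939649 ≈ -1.5660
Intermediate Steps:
T(Q) = -7 + Q
d = -32/15 (d = 96/(-45) = 96*(-1/45) = -32/15 ≈ -2.1333)
k(s, A) = -15/362 (k(s, A) = 1/(-32/15 + (-7 - 3*5)) = 1/(-32/15 + (-7 - 15)) = 1/(-32/15 - 22) = 1/(-362/15) = -15/362)
(42886 + 34722)/(-49557 + k(-23, 154)) = (42886 + 34722)/(-49557 - 15/362) = 77608/(-17939649/362) = 77608*(-362/17939649) = -28094096/17939649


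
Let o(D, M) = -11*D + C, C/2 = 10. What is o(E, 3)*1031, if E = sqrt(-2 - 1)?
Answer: 20620 - 11341*I*sqrt(3) ≈ 20620.0 - 19643.0*I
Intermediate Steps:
E = I*sqrt(3) (E = sqrt(-3) = I*sqrt(3) ≈ 1.732*I)
C = 20 (C = 2*10 = 20)
o(D, M) = 20 - 11*D (o(D, M) = -11*D + 20 = 20 - 11*D)
o(E, 3)*1031 = (20 - 11*I*sqrt(3))*1031 = 20620 - 11341*I*sqrt(3)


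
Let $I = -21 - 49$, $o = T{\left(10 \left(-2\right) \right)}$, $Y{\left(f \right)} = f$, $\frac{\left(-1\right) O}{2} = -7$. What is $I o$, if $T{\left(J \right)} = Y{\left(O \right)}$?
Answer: $-980$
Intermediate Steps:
$O = 14$ ($O = \left(-2\right) \left(-7\right) = 14$)
$T{\left(J \right)} = 14$
$o = 14$
$I = -70$
$I o = \left(-70\right) 14 = -980$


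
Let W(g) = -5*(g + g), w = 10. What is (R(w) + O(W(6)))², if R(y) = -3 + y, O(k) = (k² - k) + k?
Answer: 13010449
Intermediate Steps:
W(g) = -10*g
O(k) = k²
(R(w) + O(W(6)))² = ((-3 + 10) + (-10*6)²)² = (7 + (-60)²)² = (7 + 3600)² = 3607² = 13010449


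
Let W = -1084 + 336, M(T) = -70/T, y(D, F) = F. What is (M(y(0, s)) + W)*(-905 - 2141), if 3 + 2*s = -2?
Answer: 2193120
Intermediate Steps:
s = -5/2 (s = -3/2 + (1/2)*(-2) = -3/2 - 1 = -5/2 ≈ -2.5000)
W = -748
(M(y(0, s)) + W)*(-905 - 2141) = (-70/(-5/2) - 748)*(-905 - 2141) = (-70*(-2/5) - 748)*(-3046) = (28 - 748)*(-3046) = -720*(-3046) = 2193120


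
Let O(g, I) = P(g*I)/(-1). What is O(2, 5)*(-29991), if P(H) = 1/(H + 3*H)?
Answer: 29991/40 ≈ 749.78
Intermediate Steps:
P(H) = 1/(4*H)
O(g, I) = -1/(4*I*g) (O(g, I) = (1/(4*((g*I))))/(-1) = (1/(4*((I*g))))*(-1) = ((1/(I*g))/4)*(-1) = (1/(4*I*g))*(-1) = -1/(4*I*g))
O(2, 5)*(-29991) = -1/4/(5*2)*(-29991) = -1/4*1/5*1/2*(-29991) = -1/40*(-29991) = 29991/40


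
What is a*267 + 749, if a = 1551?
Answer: 414866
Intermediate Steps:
a*267 + 749 = 1551*267 + 749 = 414117 + 749 = 414866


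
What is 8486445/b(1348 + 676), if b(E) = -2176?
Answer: -8486445/2176 ≈ -3900.0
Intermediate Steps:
8486445/b(1348 + 676) = 8486445/(-2176) = 8486445*(-1/2176) = -8486445/2176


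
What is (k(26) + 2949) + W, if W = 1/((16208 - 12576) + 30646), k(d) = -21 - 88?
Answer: 97349521/34278 ≈ 2840.0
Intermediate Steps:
k(d) = -109
W = 1/34278 (W = 1/(3632 + 30646) = 1/34278 ≈ 2.9173e-5)
(k(26) + 2949) + W = (-109 + 2949) + 1/34278 = 2840 + 1/34278 = 97349521/34278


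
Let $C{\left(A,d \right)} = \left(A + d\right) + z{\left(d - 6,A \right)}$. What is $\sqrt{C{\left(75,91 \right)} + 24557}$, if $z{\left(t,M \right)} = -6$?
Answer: $\sqrt{24717} \approx 157.22$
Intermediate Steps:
$C{\left(A,d \right)} = -6 + A + d$ ($C{\left(A,d \right)} = \left(A + d\right) - 6 = -6 + A + d$)
$\sqrt{C{\left(75,91 \right)} + 24557} = \sqrt{\left(-6 + 75 + 91\right) + 24557} = \sqrt{160 + 24557} = \sqrt{24717}$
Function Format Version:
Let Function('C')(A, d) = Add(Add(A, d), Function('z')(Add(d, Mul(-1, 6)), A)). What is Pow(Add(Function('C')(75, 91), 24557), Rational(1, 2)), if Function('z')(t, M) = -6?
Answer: Pow(24717, Rational(1, 2)) ≈ 157.22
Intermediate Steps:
Function('C')(A, d) = Add(-6, A, d) (Function('C')(A, d) = Add(Add(A, d), -6) = Add(-6, A, d))
Pow(Add(Function('C')(75, 91), 24557), Rational(1, 2)) = Pow(Add(Add(-6, 75, 91), 24557), Rational(1, 2)) = Pow(Add(160, 24557), Rational(1, 2)) = Pow(24717, Rational(1, 2))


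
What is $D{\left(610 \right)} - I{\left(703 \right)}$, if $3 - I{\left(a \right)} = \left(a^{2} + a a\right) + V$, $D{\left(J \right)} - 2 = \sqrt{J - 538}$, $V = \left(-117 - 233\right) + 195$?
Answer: $988262 + 6 \sqrt{2} \approx 9.8827 \cdot 10^{5}$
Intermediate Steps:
$V = -155$ ($V = -350 + 195 = -155$)
$D{\left(J \right)} = 2 + \sqrt{-538 + J}$ ($D{\left(J \right)} = 2 + \sqrt{J - 538} = 2 + \sqrt{-538 + J}$)
$I{\left(a \right)} = 158 - 2 a^{2}$ ($I{\left(a \right)} = 3 - \left(\left(a^{2} + a a\right) - 155\right) = 3 - \left(\left(a^{2} + a^{2}\right) - 155\right) = 3 - \left(2 a^{2} - 155\right) = 3 - \left(-155 + 2 a^{2}\right) = 158 - 2 a^{2}$)
$D{\left(610 \right)} - I{\left(703 \right)} = \left(2 + \sqrt{-538 + 610}\right) - \left(158 - 2 \cdot 703^{2}\right) = \left(2 + \sqrt{72}\right) - \left(158 - 988418\right) = \left(2 + 6 \sqrt{2}\right) - \left(158 - 988418\right) = \left(2 + 6 \sqrt{2}\right) - -988260 = \left(2 + 6 \sqrt{2}\right) + 988260 = 988262 + 6 \sqrt{2}$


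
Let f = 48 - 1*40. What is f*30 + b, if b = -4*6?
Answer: 216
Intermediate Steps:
f = 8 (f = 48 - 40 = 8)
b = -24
f*30 + b = 8*30 - 24 = 240 - 24 = 216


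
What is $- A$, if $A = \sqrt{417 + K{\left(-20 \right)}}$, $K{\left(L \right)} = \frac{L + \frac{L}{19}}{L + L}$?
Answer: $- \frac{\sqrt{150727}}{19} \approx -20.433$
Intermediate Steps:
$K{\left(L \right)} = \frac{10}{19}$ ($K{\left(L \right)} = \frac{L + L \frac{1}{19}}{2 L} = \left(L + \frac{L}{19}\right) \frac{1}{2 L} = \frac{20 L}{19} \frac{1}{2 L} = \frac{10}{19}$)
$A = \frac{\sqrt{150727}}{19}$ ($A = \sqrt{417 + \frac{10}{19}} = \sqrt{\frac{7933}{19}} = \frac{\sqrt{150727}}{19} \approx 20.433$)
$- A = - \frac{\sqrt{150727}}{19}$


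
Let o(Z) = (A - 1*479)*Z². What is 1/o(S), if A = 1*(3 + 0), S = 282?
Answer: -1/37853424 ≈ -2.6418e-8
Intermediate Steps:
A = 3 (A = 1*3 = 3)
o(Z) = -476*Z² (o(Z) = (3 - 1*479)*Z² = (3 - 479)*Z² = -476*Z²)
1/o(S) = 1/(-476*282²) = 1/(-476*79524) = 1/(-37853424) = -1/37853424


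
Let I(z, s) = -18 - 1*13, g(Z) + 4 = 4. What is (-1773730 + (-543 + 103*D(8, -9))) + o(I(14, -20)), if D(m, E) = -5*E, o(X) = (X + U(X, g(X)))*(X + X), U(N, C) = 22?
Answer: -1769080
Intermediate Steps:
g(Z) = 0 (g(Z) = -4 + 4 = 0)
I(z, s) = -31 (I(z, s) = -18 - 13 = -31)
o(X) = 2*X*(22 + X) (o(X) = (X + 22)*(X + X) = (22 + X)*(2*X) = 2*X*(22 + X))
(-1773730 + (-543 + 103*D(8, -9))) + o(I(14, -20)) = (-1773730 + (-543 + 103*(-5*(-9)))) + 2*(-31)*(22 - 31) = (-1773730 + (-543 + 103*45)) + 2*(-31)*(-9) = (-1773730 + (-543 + 4635)) + 558 = (-1773730 + 4092) + 558 = -1769638 + 558 = -1769080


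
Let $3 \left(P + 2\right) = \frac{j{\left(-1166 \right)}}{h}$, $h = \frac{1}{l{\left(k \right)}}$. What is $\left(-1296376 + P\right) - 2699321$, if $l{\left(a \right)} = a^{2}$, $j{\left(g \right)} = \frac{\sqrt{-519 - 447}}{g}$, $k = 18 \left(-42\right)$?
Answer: $-3995699 - \frac{95256 i \sqrt{966}}{583} \approx -3.9957 \cdot 10^{6} - 5078.2 i$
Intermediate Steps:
$k = -756$
$j{\left(g \right)} = \frac{i \sqrt{966}}{g}$ ($j{\left(g \right)} = \frac{\sqrt{-966}}{g} = \frac{i \sqrt{966}}{g}$)
$h = \frac{1}{571536}$ ($h = \frac{1}{\left(-756\right)^{2}} = \frac{1}{571536} \approx 1.7497 \cdot 10^{-6}$)
$P = -2 - \frac{95256 i \sqrt{966}}{583}$ ($P = -2 + \frac{\frac{i \sqrt{966}}{-1166} \frac{1}{\frac{1}{571536}}}{3} = -2 + \frac{i \sqrt{966} \left(- \frac{1}{1166}\right) 571536}{3} = -2 + \frac{- \frac{i \sqrt{966}}{1166} \cdot 571536}{3} = -2 + \frac{\left(- \frac{285768}{583}\right) i \sqrt{966}}{3} = -2 - \frac{95256 i \sqrt{966}}{583} \approx -2.0 - 5078.2 i$)
$\left(-1296376 + P\right) - 2699321 = \left(-1296376 - \left(2 + \frac{95256 i \sqrt{966}}{583}\right)\right) - 2699321 = \left(-1296378 - \frac{95256 i \sqrt{966}}{583}\right) - 2699321 = -3995699 - \frac{95256 i \sqrt{966}}{583}$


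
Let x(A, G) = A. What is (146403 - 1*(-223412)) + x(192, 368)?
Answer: 370007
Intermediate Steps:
(146403 - 1*(-223412)) + x(192, 368) = (146403 - 1*(-223412)) + 192 = (146403 + 223412) + 192 = 369815 + 192 = 370007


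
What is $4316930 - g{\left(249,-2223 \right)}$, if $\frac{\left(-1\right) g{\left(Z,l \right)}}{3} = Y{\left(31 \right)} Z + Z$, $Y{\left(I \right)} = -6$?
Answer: $4313195$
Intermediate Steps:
$g{\left(Z,l \right)} = 15 Z$ ($g{\left(Z,l \right)} = - 3 \left(- 6 Z + Z\right) = - 3 \left(- 5 Z\right) = 15 Z$)
$4316930 - g{\left(249,-2223 \right)} = 4316930 - 15 \cdot 249 = 4316930 - 3735 = 4313195$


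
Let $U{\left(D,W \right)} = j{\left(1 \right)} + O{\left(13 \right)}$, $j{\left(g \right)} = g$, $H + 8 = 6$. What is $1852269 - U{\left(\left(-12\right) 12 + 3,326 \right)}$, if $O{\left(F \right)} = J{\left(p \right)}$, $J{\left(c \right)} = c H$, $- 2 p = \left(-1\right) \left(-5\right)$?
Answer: $1852263$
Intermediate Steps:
$H = -2$ ($H = -8 + 6 = -2$)
$p = - \frac{5}{2}$ ($p = - \frac{\left(-1\right) \left(-5\right)}{2} = \left(- \frac{1}{2}\right) 5 = - \frac{5}{2} \approx -2.5$)
$J{\left(c \right)} = - 2 c$ ($J{\left(c \right)} = c \left(-2\right) = - 2 c$)
$O{\left(F \right)} = 5$ ($O{\left(F \right)} = \left(-2\right) \left(- \frac{5}{2}\right) = 5$)
$U{\left(D,W \right)} = 6$ ($U{\left(D,W \right)} = 1 + 5 = 6$)
$1852269 - U{\left(\left(-12\right) 12 + 3,326 \right)} = 1852269 - 6 = 1852263$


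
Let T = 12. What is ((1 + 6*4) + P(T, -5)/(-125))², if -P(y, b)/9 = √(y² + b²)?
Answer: 10510564/15625 ≈ 672.68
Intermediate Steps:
P(y, b) = -9*√(b² + y²) (P(y, b) = -9*√(y² + b²) = -9*√(b² + y²))
((1 + 6*4) + P(T, -5)/(-125))² = ((1 + 6*4) - 9*√((-5)² + 12²)/(-125))² = ((1 + 24) - 9*√(25 + 144)*(-1/125))² = (25 - 9*√169*(-1/125))² = (25 - 9*13*(-1/125))² = (25 - 117*(-1/125))² = (25 + 117/125)² = (3242/125)² = 10510564/15625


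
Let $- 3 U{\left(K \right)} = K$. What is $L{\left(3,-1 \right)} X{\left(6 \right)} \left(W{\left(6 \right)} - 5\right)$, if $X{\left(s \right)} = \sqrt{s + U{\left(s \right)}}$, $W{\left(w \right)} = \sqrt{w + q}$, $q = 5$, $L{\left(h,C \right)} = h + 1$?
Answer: $-40 + 8 \sqrt{11} \approx -13.467$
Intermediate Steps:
$L{\left(h,C \right)} = 1 + h$
$U{\left(K \right)} = - \frac{K}{3}$
$W{\left(w \right)} = \sqrt{5 + w}$ ($W{\left(w \right)} = \sqrt{w + 5} = \sqrt{5 + w}$)
$X{\left(s \right)} = \frac{\sqrt{6} \sqrt{s}}{3}$ ($X{\left(s \right)} = \sqrt{s - \frac{s}{3}} = \sqrt{\frac{2 s}{3}} = \frac{\sqrt{6} \sqrt{s}}{3}$)
$L{\left(3,-1 \right)} X{\left(6 \right)} \left(W{\left(6 \right)} - 5\right) = \left(1 + 3\right) \frac{\sqrt{6} \sqrt{6}}{3} \left(\sqrt{5 + 6} - 5\right) = 4 \cdot 2 \left(\sqrt{11} - 5\right) = 8 \left(-5 + \sqrt{11}\right) = -40 + 8 \sqrt{11}$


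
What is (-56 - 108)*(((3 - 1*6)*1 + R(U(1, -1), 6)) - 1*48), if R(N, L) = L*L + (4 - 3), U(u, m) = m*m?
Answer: 2296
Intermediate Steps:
U(u, m) = m²
R(N, L) = 1 + L² (R(N, L) = L² + 1 = 1 + L²)
(-56 - 108)*(((3 - 1*6)*1 + R(U(1, -1), 6)) - 1*48) = (-56 - 108)*(((3 - 1*6)*1 + (1 + 6²)) - 1*48) = -164*(((3 - 6)*1 + (1 + 36)) - 48) = -164*((-3*1 + 37) - 48) = -164*((-3 + 37) - 48) = -164*(34 - 48) = -164*(-14) = 2296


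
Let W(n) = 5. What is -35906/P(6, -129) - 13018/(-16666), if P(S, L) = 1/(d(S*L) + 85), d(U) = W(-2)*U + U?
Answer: 1364074224691/8333 ≈ 1.6370e+8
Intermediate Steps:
d(U) = 6*U (d(U) = 5*U + U = 6*U)
P(S, L) = 1/(85 + 6*L*S) (P(S, L) = 1/(6*(S*L) + 85) = 1/(6*(L*S) + 85) = 1/(6*L*S + 85) = 1/(85 + 6*L*S))
-35906/P(6, -129) - 13018/(-16666) = -35906/(1/(85 + 6*(-129)*6)) - 13018/(-16666) = -35906/(1/(85 - 4644)) - 13018*(-1/16666) = -35906/(1/(-4559)) + 6509/8333 = -35906/(-1/4559) + 6509/8333 = -35906*(-4559) + 6509/8333 = 163695454 + 6509/8333 = 1364074224691/8333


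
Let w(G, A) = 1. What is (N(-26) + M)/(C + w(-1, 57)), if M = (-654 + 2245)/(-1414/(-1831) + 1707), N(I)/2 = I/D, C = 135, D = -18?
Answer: 107518295/3827363544 ≈ 0.028092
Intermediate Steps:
N(I) = -I/9 (N(I) = 2*(I/(-18)) = 2*(I*(-1/18)) = 2*(-I/18) = -I/9)
M = 2913121/3126931 (M = 1591/(-1414*(-1/1831) + 1707) = 1591/(1414/1831 + 1707) = 1591/(3126931/1831) = 1591*(1831/3126931) = 2913121/3126931 ≈ 0.93162)
(N(-26) + M)/(C + w(-1, 57)) = (-⅑*(-26) + 2913121/3126931)/(135 + 1) = (26/9 + 2913121/3126931)/136 = (107518295/28142379)*(1/136) = 107518295/3827363544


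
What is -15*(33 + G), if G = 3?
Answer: -540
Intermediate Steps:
-15*(33 + G) = -15*(33 + 3) = -15*36 = -540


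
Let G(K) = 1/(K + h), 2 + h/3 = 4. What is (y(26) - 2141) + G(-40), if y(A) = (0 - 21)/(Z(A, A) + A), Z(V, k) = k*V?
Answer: -4258567/1989 ≈ -2141.1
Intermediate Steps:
Z(V, k) = V*k
h = 6 (h = -6 + 3*4 = -6 + 12 = 6)
y(A) = -21/(A + A**2) (y(A) = (0 - 21)/(A*A + A) = -21/(A**2 + A) = -21/(A + A**2))
G(K) = 1/(6 + K) (G(K) = 1/(K + 6) = 1/(6 + K))
(y(26) - 2141) + G(-40) = (-21/(26*(1 + 26)) - 2141) + 1/(6 - 40) = (-21*1/26/27 - 2141) + 1/(-34) = (-21*1/26*1/27 - 2141) - 1/34 = (-7/234 - 2141) - 1/34 = -501001/234 - 1/34 = -4258567/1989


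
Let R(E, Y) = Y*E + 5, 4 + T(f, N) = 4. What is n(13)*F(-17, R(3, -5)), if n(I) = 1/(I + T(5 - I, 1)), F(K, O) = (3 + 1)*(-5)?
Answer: -20/13 ≈ -1.5385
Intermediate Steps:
T(f, N) = 0 (T(f, N) = -4 + 4 = 0)
R(E, Y) = 5 + E*Y (R(E, Y) = E*Y + 5 = 5 + E*Y)
F(K, O) = -20 (F(K, O) = 4*(-5) = -20)
n(I) = 1/I (n(I) = 1/(I + 0) = 1/I)
n(13)*F(-17, R(3, -5)) = -20/13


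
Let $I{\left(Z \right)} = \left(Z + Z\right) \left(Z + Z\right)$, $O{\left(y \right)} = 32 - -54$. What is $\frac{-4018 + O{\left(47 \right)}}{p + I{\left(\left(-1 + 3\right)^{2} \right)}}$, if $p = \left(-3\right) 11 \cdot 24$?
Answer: $\frac{983}{182} \approx 5.4011$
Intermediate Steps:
$O{\left(y \right)} = 86$ ($O{\left(y \right)} = 32 + 54 = 86$)
$I{\left(Z \right)} = 4 Z^{2}$ ($I{\left(Z \right)} = 2 Z 2 Z = 4 Z^{2}$)
$p = -792$ ($p = \left(-33\right) 24 = -792$)
$\frac{-4018 + O{\left(47 \right)}}{p + I{\left(\left(-1 + 3\right)^{2} \right)}} = \frac{-4018 + 86}{-792 + 4 \left(\left(-1 + 3\right)^{2}\right)^{2}} = - \frac{3932}{-792 + 4 \left(2^{2}\right)^{2}} = - \frac{3932}{-792 + 4 \cdot 4^{2}} = - \frac{3932}{-792 + 4 \cdot 16} = - \frac{3932}{-792 + 64} = - \frac{3932}{-728} = \left(-3932\right) \left(- \frac{1}{728}\right) = \frac{983}{182}$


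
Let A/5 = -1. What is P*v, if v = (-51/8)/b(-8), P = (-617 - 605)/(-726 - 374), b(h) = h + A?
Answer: 2397/4400 ≈ 0.54477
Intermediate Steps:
A = -5 (A = 5*(-1) = -5)
b(h) = -5 + h (b(h) = h - 5 = -5 + h)
P = 611/550 (P = -1222/(-1100) = -1222*(-1/1100) = 611/550 ≈ 1.1109)
v = 51/104 (v = (-51/8)/(-5 - 8) = -51*1/8/(-13) = -51/8*(-1/13) = 51/104 ≈ 0.49038)
P*v = (611/550)*(51/104) = 2397/4400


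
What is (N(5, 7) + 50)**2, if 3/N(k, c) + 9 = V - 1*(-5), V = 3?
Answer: 2209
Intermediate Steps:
N(k, c) = -3 (N(k, c) = 3/(-9 + (3 - 1*(-5))) = 3/(-9 + (3 + 5)) = 3/(-9 + 8) = 3/(-1) = 3*(-1) = -3)
(N(5, 7) + 50)**2 = (-3 + 50)**2 = 47**2 = 2209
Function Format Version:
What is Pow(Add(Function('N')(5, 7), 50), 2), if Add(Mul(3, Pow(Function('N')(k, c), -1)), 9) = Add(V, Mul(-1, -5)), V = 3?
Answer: 2209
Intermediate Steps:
Function('N')(k, c) = -3 (Function('N')(k, c) = Mul(3, Pow(Add(-9, Add(3, Mul(-1, -5))), -1)) = Mul(3, Pow(Add(-9, Add(3, 5)), -1)) = Mul(3, Pow(Add(-9, 8), -1)) = Mul(3, Pow(-1, -1)) = Mul(3, -1) = -3)
Pow(Add(Function('N')(5, 7), 50), 2) = Pow(Add(-3, 50), 2) = Pow(47, 2) = 2209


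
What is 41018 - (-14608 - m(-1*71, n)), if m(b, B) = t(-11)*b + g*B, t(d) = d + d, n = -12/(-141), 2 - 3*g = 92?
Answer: 2687716/47 ≈ 57185.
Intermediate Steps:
g = -30 (g = ⅔ - ⅓*92 = ⅔ - 92/3 = -30)
n = 4/47 (n = -12*(-1/141) = 4/47 ≈ 0.085106)
t(d) = 2*d
m(b, B) = -30*B - 22*b (m(b, B) = (2*(-11))*b - 30*B = -22*b - 30*B = -30*B - 22*b)
41018 - (-14608 - m(-1*71, n)) = 41018 - (-14608 - (-30*4/47 - (-22)*71)) = 41018 - (-14608 - (-120/47 - 22*(-71))) = 41018 - (-14608 - (-120/47 + 1562)) = 41018 - (-14608 - 1*73294/47) = 41018 - (-14608 - 73294/47) = 41018 - 1*(-759870/47) = 41018 + 759870/47 = 2687716/47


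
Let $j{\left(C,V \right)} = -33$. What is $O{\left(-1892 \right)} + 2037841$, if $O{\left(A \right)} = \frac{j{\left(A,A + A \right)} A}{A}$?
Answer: $2037808$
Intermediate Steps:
$O{\left(A \right)} = -33$ ($O{\left(A \right)} = \frac{\left(-33\right) A}{A} = -33$)
$O{\left(-1892 \right)} + 2037841 = -33 + 2037841 = 2037808$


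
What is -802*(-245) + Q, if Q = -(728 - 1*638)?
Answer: 196400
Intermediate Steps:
Q = -90 (Q = -(728 - 638) = -1*90 = -90)
-802*(-245) + Q = -802*(-245) - 90 = 196490 - 90 = 196400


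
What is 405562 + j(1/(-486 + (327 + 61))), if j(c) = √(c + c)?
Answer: 405562 + I/7 ≈ 4.0556e+5 + 0.14286*I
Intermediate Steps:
j(c) = √2*√c (j(c) = √(2*c) = √2*√c)
405562 + j(1/(-486 + (327 + 61))) = 405562 + √2*√(1/(-486 + (327 + 61))) = 405562 + √2*√(1/(-486 + 388)) = 405562 + √2*√(1/(-98)) = 405562 + √2*√(-1/98) = 405562 + √2*(I*√2/14) = 405562 + I/7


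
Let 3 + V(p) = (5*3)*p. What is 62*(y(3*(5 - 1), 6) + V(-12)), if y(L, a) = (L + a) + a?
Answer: -9858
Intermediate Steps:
V(p) = -3 + 15*p (V(p) = -3 + (5*3)*p = -3 + 15*p)
y(L, a) = L + 2*a
62*(y(3*(5 - 1), 6) + V(-12)) = 62*((3*(5 - 1) + 2*6) + (-3 + 15*(-12))) = 62*((3*4 + 12) + (-3 - 180)) = 62*((12 + 12) - 183) = 62*(24 - 183) = 62*(-159) = -9858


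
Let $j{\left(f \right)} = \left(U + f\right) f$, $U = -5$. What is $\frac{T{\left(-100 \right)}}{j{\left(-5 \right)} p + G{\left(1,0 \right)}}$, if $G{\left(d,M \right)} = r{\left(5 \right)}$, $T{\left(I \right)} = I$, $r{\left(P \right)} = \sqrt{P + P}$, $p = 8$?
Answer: $- \frac{4000}{15999} + \frac{10 \sqrt{10}}{15999} \approx -0.24804$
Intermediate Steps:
$r{\left(P \right)} = \sqrt{2} \sqrt{P}$ ($r{\left(P \right)} = \sqrt{2 P} = \sqrt{2} \sqrt{P}$)
$G{\left(d,M \right)} = \sqrt{10}$ ($G{\left(d,M \right)} = \sqrt{2} \sqrt{5} = \sqrt{10}$)
$j{\left(f \right)} = f \left(-5 + f\right)$ ($j{\left(f \right)} = \left(-5 + f\right) f = f \left(-5 + f\right)$)
$\frac{T{\left(-100 \right)}}{j{\left(-5 \right)} p + G{\left(1,0 \right)}} = - \frac{100}{- 5 \left(-5 - 5\right) 8 + \sqrt{10}} = - \frac{100}{\left(-5\right) \left(-10\right) 8 + \sqrt{10}} = - \frac{100}{50 \cdot 8 + \sqrt{10}} = - \frac{100}{400 + \sqrt{10}}$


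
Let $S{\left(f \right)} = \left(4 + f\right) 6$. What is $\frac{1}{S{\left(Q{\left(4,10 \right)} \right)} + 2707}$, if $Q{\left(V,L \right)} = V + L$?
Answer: $\frac{1}{2815} \approx 0.00035524$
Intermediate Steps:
$Q{\left(V,L \right)} = L + V$
$S{\left(f \right)} = 24 + 6 f$
$\frac{1}{S{\left(Q{\left(4,10 \right)} \right)} + 2707} = \frac{1}{\left(24 + 6 \left(10 + 4\right)\right) + 2707} = \frac{1}{\left(24 + 6 \cdot 14\right) + 2707} = \frac{1}{\left(24 + 84\right) + 2707} = \frac{1}{108 + 2707} = \frac{1}{2815}$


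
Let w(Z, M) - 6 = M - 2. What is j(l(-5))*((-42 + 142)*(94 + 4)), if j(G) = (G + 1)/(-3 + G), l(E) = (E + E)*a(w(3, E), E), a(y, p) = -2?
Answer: 205800/17 ≈ 12106.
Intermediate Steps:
w(Z, M) = 4 + M (w(Z, M) = 6 + (M - 2) = 6 + (-2 + M) = 4 + M)
l(E) = -4*E (l(E) = (E + E)*(-2) = (2*E)*(-2) = -4*E)
j(G) = (1 + G)/(-3 + G)
j(l(-5))*((-42 + 142)*(94 + 4)) = ((1 - 4*(-5))/(-3 - 4*(-5)))*((-42 + 142)*(94 + 4)) = ((1 + 20)/(-3 + 20))*(100*98) = (21/17)*9800 = 205800/17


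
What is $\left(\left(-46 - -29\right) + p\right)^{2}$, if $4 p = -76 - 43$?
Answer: $\frac{34969}{16} \approx 2185.6$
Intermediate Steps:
$p = - \frac{119}{4}$ ($p = \frac{-76 - 43}{4} = \frac{1}{4} \left(-119\right) = - \frac{119}{4} \approx -29.75$)
$\left(\left(-46 - -29\right) + p\right)^{2} = \left(\left(-46 - -29\right) - \frac{119}{4}\right)^{2} = \left(\left(-46 + 29\right) - \frac{119}{4}\right)^{2} = \left(-17 - \frac{119}{4}\right)^{2} = \left(- \frac{187}{4}\right)^{2} = \frac{34969}{16}$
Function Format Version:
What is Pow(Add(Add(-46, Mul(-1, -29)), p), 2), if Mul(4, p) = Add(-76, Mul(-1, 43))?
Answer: Rational(34969, 16) ≈ 2185.6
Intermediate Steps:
p = Rational(-119, 4) (p = Mul(Rational(1, 4), Add(-76, Mul(-1, 43))) = Mul(Rational(1, 4), Add(-76, -43)) = Mul(Rational(1, 4), -119) = Rational(-119, 4) ≈ -29.750)
Pow(Add(Add(-46, Mul(-1, -29)), p), 2) = Pow(Add(Add(-46, Mul(-1, -29)), Rational(-119, 4)), 2) = Pow(Add(Add(-46, 29), Rational(-119, 4)), 2) = Pow(Add(-17, Rational(-119, 4)), 2) = Pow(Rational(-187, 4), 2) = Rational(34969, 16)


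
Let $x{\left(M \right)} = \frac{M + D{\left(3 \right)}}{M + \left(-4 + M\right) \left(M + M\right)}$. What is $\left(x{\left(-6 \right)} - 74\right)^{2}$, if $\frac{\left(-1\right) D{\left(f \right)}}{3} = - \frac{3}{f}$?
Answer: $\frac{7912969}{1444} \approx 5479.9$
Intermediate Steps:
$D{\left(f \right)} = \frac{9}{f}$ ($D{\left(f \right)} = - 3 \left(- \frac{3}{f}\right) = \frac{9}{f}$)
$x{\left(M \right)} = \frac{3 + M}{M + 2 M \left(-4 + M\right)}$ ($x{\left(M \right)} = \frac{M + \frac{9}{3}}{M + \left(-4 + M\right) \left(M + M\right)} = \frac{M + 9 \cdot \frac{1}{3}}{M + \left(-4 + M\right) 2 M} = \frac{M + 3}{M + 2 M \left(-4 + M\right)} = \frac{3 + M}{M + 2 M \left(-4 + M\right)}$)
$\left(x{\left(-6 \right)} - 74\right)^{2} = \left(\frac{3 - 6}{\left(-6\right) \left(-7 + 2 \left(-6\right)\right)} - 74\right)^{2} = \left(\left(- \frac{1}{6}\right) \frac{1}{-7 - 12} \left(-3\right) - 74\right)^{2} = \left(\left(- \frac{1}{6}\right) \frac{1}{-19} \left(-3\right) - 74\right)^{2} = \left(\left(- \frac{1}{6}\right) \left(- \frac{1}{19}\right) \left(-3\right) - 74\right)^{2} = \left(- \frac{1}{38} - 74\right)^{2} = \left(- \frac{2813}{38}\right)^{2} = \frac{7912969}{1444}$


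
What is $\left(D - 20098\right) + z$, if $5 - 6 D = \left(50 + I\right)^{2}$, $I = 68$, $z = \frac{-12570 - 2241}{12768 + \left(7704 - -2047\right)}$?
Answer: $- \frac{3029051999}{135114} \approx -22419.0$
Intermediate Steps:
$z = - \frac{14811}{22519}$ ($z = - \frac{14811}{12768 + \left(7704 + 2047\right)} = - \frac{14811}{12768 + 9751} = - \frac{14811}{22519} \approx -0.65771$)
$D = - \frac{13919}{6}$ ($D = \frac{5}{6} - \frac{\left(50 + 68\right)^{2}}{6} = \frac{5}{6} - \frac{118^{2}}{6} = \frac{5}{6} - \frac{6962}{3} = - \frac{13919}{6} \approx -2319.8$)
$\left(D - 20098\right) + z = \left(- \frac{13919}{6} - 20098\right) - \frac{14811}{22519} = - \frac{134507}{6} - \frac{14811}{22519} = - \frac{3029051999}{135114}$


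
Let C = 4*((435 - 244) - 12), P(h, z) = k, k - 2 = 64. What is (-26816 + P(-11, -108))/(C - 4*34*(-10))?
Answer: -13375/1038 ≈ -12.885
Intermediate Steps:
k = 66 (k = 2 + 64 = 66)
P(h, z) = 66
C = 716 (C = 4*(191 - 12) = 4*179 = 716)
(-26816 + P(-11, -108))/(C - 4*34*(-10)) = (-26816 + 66)/(716 - 4*34*(-10)) = -26750/(716 - 136*(-10)) = -26750/(716 + 1360) = -26750/2076 = -26750*1/2076 = -13375/1038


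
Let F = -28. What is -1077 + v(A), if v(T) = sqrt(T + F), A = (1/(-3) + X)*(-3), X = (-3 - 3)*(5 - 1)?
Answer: -1077 + 3*sqrt(5) ≈ -1070.3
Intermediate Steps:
X = -24 (X = -6*4 = -24)
A = 73 (A = (1/(-3) - 24)*(-3) = (-1/3 - 24)*(-3) = -73/3*(-3) = 73)
v(T) = sqrt(-28 + T) (v(T) = sqrt(T - 28) = sqrt(-28 + T))
-1077 + v(A) = -1077 + sqrt(-28 + 73) = -1077 + sqrt(45) = -1077 + 3*sqrt(5)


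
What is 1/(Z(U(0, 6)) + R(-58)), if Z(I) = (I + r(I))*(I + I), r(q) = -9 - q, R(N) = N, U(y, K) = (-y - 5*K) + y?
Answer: 1/482 ≈ 0.0020747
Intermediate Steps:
U(y, K) = -5*K
Z(I) = -18*I (Z(I) = (I + (-9 - I))*(I + I) = -18*I)
1/(Z(U(0, 6)) + R(-58)) = 1/(-(-90)*6 - 58) = 1/(-18*(-30) - 58) = 1/(540 - 58) = 1/482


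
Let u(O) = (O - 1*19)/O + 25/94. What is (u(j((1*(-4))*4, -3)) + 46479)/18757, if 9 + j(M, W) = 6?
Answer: 13109221/5289474 ≈ 2.4784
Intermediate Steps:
j(M, W) = -3 (j(M, W) = -9 + 6 = -3)
u(O) = 25/94 + (-19 + O)/O (u(O) = (O - 19)/O + 25*(1/94) = (-19 + O)/O + 25/94 = 25/94 + (-19 + O)/O)
(u(j((1*(-4))*4, -3)) + 46479)/18757 = ((119/94 - 19/(-3)) + 46479)/18757 = ((119/94 - 19*(-1/3)) + 46479)*(1/18757) = ((119/94 + 19/3) + 46479)*(1/18757) = (2143/282 + 46479)*(1/18757) = (13109221/282)*(1/18757) = 13109221/5289474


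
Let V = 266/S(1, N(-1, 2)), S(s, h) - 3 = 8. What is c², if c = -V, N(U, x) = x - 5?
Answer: 70756/121 ≈ 584.76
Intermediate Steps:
N(U, x) = -5 + x
S(s, h) = 11 (S(s, h) = 3 + 8 = 11)
V = 266/11 ≈ 24.182
c = -266/11 (c = -1*266/11 = -266/11 ≈ -24.182)
c² = (-266/11)² = 70756/121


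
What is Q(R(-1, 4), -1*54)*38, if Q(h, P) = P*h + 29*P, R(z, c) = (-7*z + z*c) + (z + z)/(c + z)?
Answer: -64296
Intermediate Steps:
R(z, c) = -7*z + c*z + 2*z/(c + z) (R(z, c) = (-7*z + c*z) + (2*z)/(c + z) = (-7*z + c*z) + 2*z/(c + z) = -7*z + c*z + 2*z/(c + z))
Q(h, P) = 29*P + P*h
Q(R(-1, 4), -1*54)*38 = ((-1*54)*(29 - (2 + 4**2 - 7*4 - 7*(-1) + 4*(-1))/(4 - 1)))*38 = -54*(29 - 1*(2 + 16 - 28 + 7 - 4)/3)*38 = -54*(29 - 1*1/3*(-7))*38 = -54*(29 + 7/3)*38 = -54*94/3*38 = -1692*38 = -64296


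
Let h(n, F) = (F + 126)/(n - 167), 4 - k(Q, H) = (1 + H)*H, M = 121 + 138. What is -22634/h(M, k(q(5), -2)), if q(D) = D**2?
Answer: -260291/16 ≈ -16268.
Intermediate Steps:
M = 259
k(Q, H) = 4 - H*(1 + H) (k(Q, H) = 4 - (1 + H)*H = 4 - H*(1 + H))
h(n, F) = (126 + F)/(-167 + n)
-22634/h(M, k(q(5), -2)) = -22634*(-167 + 259)/(126 + (4 - 1*(-2) - 1*(-2)**2)) = -22634*92/(126 + (4 + 2 - 1*4)) = -22634*92/(126 + (4 + 2 - 4)) = -22634*92/(126 + 2) = -22634/((1/92)*128) = -22634/32/23 = -22634*23/32 = -260291/16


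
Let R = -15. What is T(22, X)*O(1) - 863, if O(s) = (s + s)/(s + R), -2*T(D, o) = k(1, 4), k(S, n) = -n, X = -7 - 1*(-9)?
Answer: -6043/7 ≈ -863.29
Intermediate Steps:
X = 2 (X = -7 + 9 = 2)
T(D, o) = 2 (T(D, o) = -(-1)*4/2 = -½*(-4) = 2)
O(s) = 2*s/(-15 + s) (O(s) = (s + s)/(s - 15) = (2*s)/(-15 + s) = 2*s/(-15 + s))
T(22, X)*O(1) - 863 = 2*(2*1/(-15 + 1)) - 863 = 2*(2*1/(-14)) - 863 = 2*(2*1*(-1/14)) - 863 = 2*(-⅐) - 863 = -2/7 - 863 = -6043/7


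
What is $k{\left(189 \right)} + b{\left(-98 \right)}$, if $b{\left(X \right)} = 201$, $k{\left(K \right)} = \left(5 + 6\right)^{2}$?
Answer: $322$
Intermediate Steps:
$k{\left(K \right)} = 121$ ($k{\left(K \right)} = 11^{2} = 121$)
$k{\left(189 \right)} + b{\left(-98 \right)} = 121 + 201 = 322$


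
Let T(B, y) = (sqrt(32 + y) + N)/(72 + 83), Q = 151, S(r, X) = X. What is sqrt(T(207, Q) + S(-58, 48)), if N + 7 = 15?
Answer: sqrt(1154440 + 155*sqrt(183))/155 ≈ 6.9382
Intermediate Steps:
N = 8 (N = -7 + 15 = 8)
T(B, y) = 8/155 + sqrt(32 + y)/155 (T(B, y) = (sqrt(32 + y) + 8)/(72 + 83) = (8 + sqrt(32 + y))/155 = (8 + sqrt(32 + y))*(1/155) = 8/155 + sqrt(32 + y)/155)
sqrt(T(207, Q) + S(-58, 48)) = sqrt((8/155 + sqrt(32 + 151)/155) + 48) = sqrt((8/155 + sqrt(183)/155) + 48) = sqrt(7448/155 + sqrt(183)/155)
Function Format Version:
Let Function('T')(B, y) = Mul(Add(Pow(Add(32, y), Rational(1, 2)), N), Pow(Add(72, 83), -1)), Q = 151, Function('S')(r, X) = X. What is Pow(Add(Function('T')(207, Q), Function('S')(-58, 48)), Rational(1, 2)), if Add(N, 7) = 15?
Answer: Mul(Rational(1, 155), Pow(Add(1154440, Mul(155, Pow(183, Rational(1, 2)))), Rational(1, 2))) ≈ 6.9382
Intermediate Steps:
N = 8 (N = Add(-7, 15) = 8)
Function('T')(B, y) = Add(Rational(8, 155), Mul(Rational(1, 155), Pow(Add(32, y), Rational(1, 2)))) (Function('T')(B, y) = Mul(Add(Pow(Add(32, y), Rational(1, 2)), 8), Pow(Add(72, 83), -1)) = Mul(Add(8, Pow(Add(32, y), Rational(1, 2))), Pow(155, -1)) = Mul(Add(8, Pow(Add(32, y), Rational(1, 2))), Rational(1, 155)) = Add(Rational(8, 155), Mul(Rational(1, 155), Pow(Add(32, y), Rational(1, 2)))))
Pow(Add(Function('T')(207, Q), Function('S')(-58, 48)), Rational(1, 2)) = Pow(Add(Add(Rational(8, 155), Mul(Rational(1, 155), Pow(Add(32, 151), Rational(1, 2)))), 48), Rational(1, 2)) = Pow(Add(Add(Rational(8, 155), Mul(Rational(1, 155), Pow(183, Rational(1, 2)))), 48), Rational(1, 2)) = Pow(Add(Rational(7448, 155), Mul(Rational(1, 155), Pow(183, Rational(1, 2)))), Rational(1, 2))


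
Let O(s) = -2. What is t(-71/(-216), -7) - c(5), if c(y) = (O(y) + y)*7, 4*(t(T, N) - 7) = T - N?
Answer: -10513/864 ≈ -12.168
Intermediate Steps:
t(T, N) = 7 - N/4 + T/4 (t(T, N) = 7 + (T - N)/4 = 7 + (-N/4 + T/4) = 7 - N/4 + T/4)
c(y) = -14 + 7*y (c(y) = (-2 + y)*7 = -14 + 7*y)
t(-71/(-216), -7) - c(5) = (7 - 1/4*(-7) + (-71/(-216))/4) - (-14 + 7*5) = (7 + 7/4 + (-71*(-1/216))/4) - (-14 + 35) = (7 + 7/4 + (1/4)*(71/216)) - 1*21 = (7 + 7/4 + 71/864) - 21 = 7631/864 - 21 = -10513/864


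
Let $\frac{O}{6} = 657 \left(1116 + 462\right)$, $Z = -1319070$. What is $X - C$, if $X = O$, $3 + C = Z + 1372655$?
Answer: $6166894$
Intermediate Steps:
$O = 6220476$ ($O = 6 \cdot 657 \left(1116 + 462\right) = 6 \cdot 657 \cdot 1578 = 6 \cdot 1036746 = 6220476$)
$C = 53582$ ($C = -3 + \left(-1319070 + 1372655\right) = -3 + 53585 = 53582$)
$X = 6220476$
$X - C = 6220476 - 53582 = 6166894$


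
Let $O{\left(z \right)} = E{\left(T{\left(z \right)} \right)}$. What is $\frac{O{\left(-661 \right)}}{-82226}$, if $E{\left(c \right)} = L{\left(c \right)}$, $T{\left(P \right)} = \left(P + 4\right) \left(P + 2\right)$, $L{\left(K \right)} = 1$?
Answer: $- \frac{1}{82226} \approx -1.2162 \cdot 10^{-5}$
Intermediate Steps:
$T{\left(P \right)} = \left(2 + P\right) \left(4 + P\right)$ ($T{\left(P \right)} = \left(4 + P\right) \left(2 + P\right) = \left(2 + P\right) \left(4 + P\right)$)
$E{\left(c \right)} = 1$
$O{\left(z \right)} = 1$
$\frac{O{\left(-661 \right)}}{-82226} = 1 \frac{1}{-82226} = 1 \left(- \frac{1}{82226}\right) = - \frac{1}{82226}$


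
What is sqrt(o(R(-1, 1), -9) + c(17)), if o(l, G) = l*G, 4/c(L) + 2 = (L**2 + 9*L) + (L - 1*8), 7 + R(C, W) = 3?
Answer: 2*sqrt(1814858)/449 ≈ 6.0007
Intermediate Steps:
R(C, W) = -4 (R(C, W) = -7 + 3 = -4)
c(L) = 4/(-10 + L**2 + 10*L) (c(L) = 4/(-2 + ((L**2 + 9*L) + (L - 1*8))) = 4/(-2 + ((L**2 + 9*L) + (L - 8))) = 4/(-2 + ((L**2 + 9*L) + (-8 + L))) = 4/(-2 + (-8 + L**2 + 10*L)) = 4/(-10 + L**2 + 10*L))
o(l, G) = G*l
sqrt(o(R(-1, 1), -9) + c(17)) = sqrt(-9*(-4) + 4/(-10 + 17**2 + 10*17)) = sqrt(36 + 4/(-10 + 289 + 170)) = sqrt(36 + 4/449) = sqrt(16168/449) = 2*sqrt(1814858)/449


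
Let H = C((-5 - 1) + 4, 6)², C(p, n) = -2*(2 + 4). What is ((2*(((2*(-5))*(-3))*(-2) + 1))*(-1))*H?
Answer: 16992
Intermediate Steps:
C(p, n) = -12 (C(p, n) = -2*6 = -12)
H = 144 (H = (-12)² = 144)
((2*(((2*(-5))*(-3))*(-2) + 1))*(-1))*H = ((2*(((2*(-5))*(-3))*(-2) + 1))*(-1))*144 = ((2*(-10*(-3)*(-2) + 1))*(-1))*144 = ((2*(30*(-2) + 1))*(-1))*144 = ((2*(-60 + 1))*(-1))*144 = ((2*(-59))*(-1))*144 = -118*(-1)*144 = 118*144 = 16992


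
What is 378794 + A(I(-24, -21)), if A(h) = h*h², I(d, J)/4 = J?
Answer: -213910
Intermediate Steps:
I(d, J) = 4*J
A(h) = h³
378794 + A(I(-24, -21)) = 378794 + (4*(-21))³ = 378794 + (-84)³ = 378794 - 592704 = -213910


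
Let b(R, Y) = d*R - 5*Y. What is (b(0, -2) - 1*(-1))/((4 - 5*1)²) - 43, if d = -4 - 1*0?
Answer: -32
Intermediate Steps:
d = -4 (d = -4 + 0 = -4)
b(R, Y) = -5*Y - 4*R (b(R, Y) = -4*R - 5*Y = -5*Y - 4*R)
(b(0, -2) - 1*(-1))/((4 - 5*1)²) - 43 = ((-5*(-2) - 4*0) - 1*(-1))/((4 - 5*1)²) - 43 = ((10 + 0) + 1)/((4 - 5)²) - 43 = (10 + 1)/((-1)²) - 43 = 11/1 - 43 = 11*1 - 43 = 11 - 43 = -32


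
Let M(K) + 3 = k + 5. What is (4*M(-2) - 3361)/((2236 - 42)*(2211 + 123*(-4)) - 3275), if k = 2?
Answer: -3345/3768211 ≈ -0.00088769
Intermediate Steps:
M(K) = 4 (M(K) = -3 + (2 + 5) = -3 + 7 = 4)
(4*M(-2) - 3361)/((2236 - 42)*(2211 + 123*(-4)) - 3275) = (4*4 - 3361)/((2236 - 42)*(2211 + 123*(-4)) - 3275) = (16 - 3361)/(2194*(2211 - 492) - 3275) = -3345/(2194*1719 - 3275) = -3345/(3771486 - 3275) = -3345/3768211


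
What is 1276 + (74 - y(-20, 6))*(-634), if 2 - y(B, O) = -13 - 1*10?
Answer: -29790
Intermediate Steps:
y(B, O) = 25 (y(B, O) = 2 - (-13 - 1*10) = 2 - (-13 - 10) = 2 - 1*(-23) = 2 + 23 = 25)
1276 + (74 - y(-20, 6))*(-634) = 1276 + (74 - 1*25)*(-634) = 1276 + (74 - 25)*(-634) = 1276 + 49*(-634) = 1276 - 31066 = -29790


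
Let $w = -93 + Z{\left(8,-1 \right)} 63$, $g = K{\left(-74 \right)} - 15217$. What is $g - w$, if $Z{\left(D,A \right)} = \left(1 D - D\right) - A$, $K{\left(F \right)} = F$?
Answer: $-15261$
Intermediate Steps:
$g = -15291$ ($g = -74 - 15217 = -15291$)
$Z{\left(D,A \right)} = - A$ ($Z{\left(D,A \right)} = \left(D - D\right) - A = 0 - A = - A$)
$w = -30$ ($w = -93 + \left(-1\right) \left(-1\right) 63 = -93 + 1 \cdot 63 = -93 + 63 = -30$)
$g - w = -15291 - -30 = -15291 + 30 = -15261$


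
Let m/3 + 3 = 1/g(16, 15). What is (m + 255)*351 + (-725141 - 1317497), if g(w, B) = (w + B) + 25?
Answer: -109551299/56 ≈ -1.9563e+6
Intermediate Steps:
g(w, B) = 25 + B + w (g(w, B) = (B + w) + 25 = 25 + B + w)
m = -501/56 (m = -9 + 3/(25 + 15 + 16) = -9 + 3/56 = -501/56 ≈ -8.9464)
(m + 255)*351 + (-725141 - 1317497) = (-501/56 + 255)*351 + (-725141 - 1317497) = (13779/56)*351 - 2042638 = 4836429/56 - 2042638 = -109551299/56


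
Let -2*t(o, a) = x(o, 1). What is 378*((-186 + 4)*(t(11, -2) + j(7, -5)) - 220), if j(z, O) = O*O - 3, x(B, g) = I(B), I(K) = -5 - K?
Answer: -2147040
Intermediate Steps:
x(B, g) = -5 - B
t(o, a) = 5/2 + o/2 (t(o, a) = -(-5 - o)/2 = 5/2 + o/2)
j(z, O) = -3 + O² (j(z, O) = O² - 3 = -3 + O²)
378*((-186 + 4)*(t(11, -2) + j(7, -5)) - 220) = 378*((-186 + 4)*((5/2 + (½)*11) + (-3 + (-5)²)) - 220) = 378*(-182*((5/2 + 11/2) + (-3 + 25)) - 220) = 378*(-182*(8 + 22) - 220) = 378*(-182*30 - 220) = 378*(-5460 - 220) = 378*(-5680) = -2147040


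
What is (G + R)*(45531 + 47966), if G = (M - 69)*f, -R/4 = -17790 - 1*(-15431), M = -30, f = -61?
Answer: 1446866075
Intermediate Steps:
R = 9436 (R = -4*(-17790 - 1*(-15431)) = -4*(-17790 + 15431) = -4*(-2359) = 9436)
G = 6039 (G = (-30 - 69)*(-61) = -99*(-61) = 6039)
(G + R)*(45531 + 47966) = (6039 + 9436)*(45531 + 47966) = 15475*93497 = 1446866075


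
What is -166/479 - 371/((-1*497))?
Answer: 13601/34009 ≈ 0.39992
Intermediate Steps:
-166/479 - 371/((-1*497)) = -166*1/479 - 371/(-497) = -166/479 - 371*(-1/497) = -166/479 + 53/71 = 13601/34009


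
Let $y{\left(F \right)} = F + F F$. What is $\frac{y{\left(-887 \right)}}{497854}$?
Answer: $\frac{392941}{248927} \approx 1.5785$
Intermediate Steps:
$y{\left(F \right)} = F + F^{2}$
$\frac{y{\left(-887 \right)}}{497854} = \frac{\left(-887\right) \left(1 - 887\right)}{497854} = \left(-887\right) \left(-886\right) \frac{1}{497854} = 785882 \cdot \frac{1}{497854} = \frac{392941}{248927}$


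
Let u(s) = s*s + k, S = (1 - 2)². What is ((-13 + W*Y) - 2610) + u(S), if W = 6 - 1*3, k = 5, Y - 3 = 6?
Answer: -2590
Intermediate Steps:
Y = 9 (Y = 3 + 6 = 9)
S = 1 (S = (-1)² = 1)
W = 3 (W = 6 - 3 = 3)
u(s) = 5 + s² (u(s) = s*s + 5 = s² + 5 = 5 + s²)
((-13 + W*Y) - 2610) + u(S) = ((-13 + 3*9) - 2610) + (5 + 1²) = ((-13 + 27) - 2610) + (5 + 1) = (14 - 2610) + 6 = -2596 + 6 = -2590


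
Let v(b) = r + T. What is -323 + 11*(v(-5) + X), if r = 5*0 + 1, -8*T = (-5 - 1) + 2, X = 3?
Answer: -547/2 ≈ -273.50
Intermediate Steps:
T = ½ (T = -((-5 - 1) + 2)/8 = -(-6 + 2)/8 = -⅛*(-4) = ½ ≈ 0.50000)
r = 1 (r = 0 + 1 = 1)
v(b) = 3/2 (v(b) = 1 + ½ = 3/2)
-323 + 11*(v(-5) + X) = -323 + 11*(3/2 + 3) = -323 + 11*(9/2) = -323 + 99/2 = -547/2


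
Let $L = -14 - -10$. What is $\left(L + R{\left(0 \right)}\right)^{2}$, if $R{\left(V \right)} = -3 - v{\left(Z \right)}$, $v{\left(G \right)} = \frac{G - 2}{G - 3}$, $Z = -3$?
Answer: $\frac{2209}{36} \approx 61.361$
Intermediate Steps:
$v{\left(G \right)} = \frac{-2 + G}{-3 + G}$
$R{\left(V \right)} = - \frac{23}{6}$ ($R{\left(V \right)} = -3 - \frac{-2 - 3}{-3 - 3} = -3 - \frac{1}{-6} \left(-5\right) = -3 - \left(- \frac{1}{6}\right) \left(-5\right) = -3 - \frac{5}{6} = - \frac{23}{6}$)
$L = -4$ ($L = -14 + 10 = -4$)
$\left(L + R{\left(0 \right)}\right)^{2} = \left(-4 - \frac{23}{6}\right)^{2} = \left(- \frac{47}{6}\right)^{2} = \frac{2209}{36}$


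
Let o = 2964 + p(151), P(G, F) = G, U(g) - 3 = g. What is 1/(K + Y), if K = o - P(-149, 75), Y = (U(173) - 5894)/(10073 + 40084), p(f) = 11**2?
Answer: 16719/54067340 ≈ 0.00030923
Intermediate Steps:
p(f) = 121
U(g) = 3 + g
o = 3085 (o = 2964 + 121 = 3085)
Y = -1906/16719 (Y = ((3 + 173) - 5894)/(10073 + 40084) = (176 - 5894)/50157 = -5718*1/50157 = -1906/16719 ≈ -0.11400)
K = 3234 (K = 3085 - 1*(-149) = 3085 + 149 = 3234)
1/(K + Y) = 1/(3234 - 1906/16719) = 1/(54067340/16719) = 16719/54067340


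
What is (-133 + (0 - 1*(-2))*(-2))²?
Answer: 18769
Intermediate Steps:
(-133 + (0 - 1*(-2))*(-2))² = (-133 + (0 + 2)*(-2))² = (-133 + 2*(-2))² = (-133 - 4)² = (-137)² = 18769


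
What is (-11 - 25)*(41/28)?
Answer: -369/7 ≈ -52.714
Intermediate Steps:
(-11 - 25)*(41/28) = -1476/28 = -36*41/28 = -369/7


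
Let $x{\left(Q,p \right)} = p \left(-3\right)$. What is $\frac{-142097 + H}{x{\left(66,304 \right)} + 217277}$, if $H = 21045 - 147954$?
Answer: $- \frac{269006}{216365} \approx -1.2433$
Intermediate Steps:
$H = -126909$ ($H = 21045 - 147954 = -126909$)
$x{\left(Q,p \right)} = - 3 p$
$\frac{-142097 + H}{x{\left(66,304 \right)} + 217277} = \frac{-142097 - 126909}{\left(-3\right) 304 + 217277} = - \frac{269006}{-912 + 217277} = - \frac{269006}{216365}$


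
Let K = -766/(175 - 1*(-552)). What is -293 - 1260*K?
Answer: 752149/727 ≈ 1034.6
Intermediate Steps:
K = -766/727 (K = -766/(175 + 552) = -766/727 ≈ -1.0536)
-293 - 1260*K = -293 - 1260*(-766/727) = -293 + 965160/727 = 752149/727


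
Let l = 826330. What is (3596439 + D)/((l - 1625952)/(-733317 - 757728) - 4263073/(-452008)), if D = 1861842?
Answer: 3678686360668289160/6717869222261 ≈ 5.4760e+5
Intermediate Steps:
(3596439 + D)/((l - 1625952)/(-733317 - 757728) - 4263073/(-452008)) = (3596439 + 1861842)/((826330 - 1625952)/(-733317 - 757728) - 4263073/(-452008)) = 5458281/(-799622/(-1491045) - 4263073*(-1/452008)) = 5458281/(-799622*(-1/1491045) + 4263073/452008) = 5458281/(799622/1491045 + 4263073/452008) = 5458281/(6717869222261/673964268360) = 5458281*(673964268360/6717869222261) = 3678686360668289160/6717869222261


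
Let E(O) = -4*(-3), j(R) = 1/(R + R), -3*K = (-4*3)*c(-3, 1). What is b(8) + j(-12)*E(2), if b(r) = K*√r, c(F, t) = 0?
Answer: -½ ≈ -0.50000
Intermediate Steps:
K = 0 (K = -(-4*3)*0/3 = -(-4)*0 = -⅓*0 = 0)
j(R) = 1/(2*R)
b(r) = 0 (b(r) = 0*√r = 0)
E(O) = 12
b(8) + j(-12)*E(2) = 0 + ((½)/(-12))*12 = 0 + ((½)*(-1/12))*12 = 0 - 1/24*12 = 0 - ½ = -½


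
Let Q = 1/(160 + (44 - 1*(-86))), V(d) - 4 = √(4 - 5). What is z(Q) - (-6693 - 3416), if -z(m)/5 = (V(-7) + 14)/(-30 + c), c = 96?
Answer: 111184/11 - 5*I/66 ≈ 10108.0 - 0.075758*I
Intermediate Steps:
V(d) = 4 + I (V(d) = 4 + √(4 - 5) = 4 + √(-1) = 4 + I)
Q = 1/290 (Q = 1/(160 + (44 + 86)) = 1/(160 + 130) = 1/290 ≈ 0.0034483)
z(m) = -15/11 - 5*I/66 (z(m) = -5*((4 + I) + 14)/(-30 + 96) = -5*(18 + I)/66 = -5*(3/11 + I/66) = -15/11 - 5*I/66)
z(Q) - (-6693 - 3416) = (-15/11 - 5*I/66) - (-6693 - 3416) = (-15/11 - 5*I/66) - 1*(-10109) = (-15/11 - 5*I/66) + 10109 = 111184/11 - 5*I/66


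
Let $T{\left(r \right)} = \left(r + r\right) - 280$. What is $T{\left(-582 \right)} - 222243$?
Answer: $-223687$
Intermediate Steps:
$T{\left(r \right)} = -280 + 2 r$ ($T{\left(r \right)} = 2 r - 280 = -280 + 2 r$)
$T{\left(-582 \right)} - 222243 = \left(-280 + 2 \left(-582\right)\right) - 222243 = \left(-280 - 1164\right) - 222243 = -1444 - 222243 = -223687$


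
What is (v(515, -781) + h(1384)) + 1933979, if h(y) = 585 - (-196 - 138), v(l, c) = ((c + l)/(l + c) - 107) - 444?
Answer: 1934348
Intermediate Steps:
v(l, c) = -550 (v(l, c) = ((c + l)/(c + l) - 107) - 444 = (1 - 107) - 444 = -106 - 444 = -550)
h(y) = 919 (h(y) = 585 - 1*(-334) = 585 + 334 = 919)
(v(515, -781) + h(1384)) + 1933979 = (-550 + 919) + 1933979 = 369 + 1933979 = 1934348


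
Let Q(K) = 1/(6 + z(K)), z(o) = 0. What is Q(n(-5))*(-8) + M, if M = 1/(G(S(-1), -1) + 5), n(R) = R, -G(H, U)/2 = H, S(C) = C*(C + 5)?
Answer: -49/39 ≈ -1.2564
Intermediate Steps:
S(C) = C*(5 + C)
G(H, U) = -2*H
M = 1/13 (M = 1/(-(-2)*(5 - 1) + 5) = 1/(-(-2)*4 + 5) = 1/(-2*(-4) + 5) = 1/(8 + 5) = 1/13 ≈ 0.076923)
Q(K) = ⅙ (Q(K) = 1/(6 + 0) = 1/6 = ⅙)
Q(n(-5))*(-8) + M = (⅙)*(-8) + 1/13 = -4/3 + 1/13 = -49/39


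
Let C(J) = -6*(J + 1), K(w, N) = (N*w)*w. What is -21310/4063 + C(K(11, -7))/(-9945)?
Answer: -1519946/264095 ≈ -5.7553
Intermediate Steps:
K(w, N) = N*w²
C(J) = -6 - 6*J (C(J) = -6*(1 + J) = -6 - 6*J)
-21310/4063 + C(K(11, -7))/(-9945) = -21310/4063 + (-6 - (-42)*11²)/(-9945) = -21310*1/4063 + (-6 - (-42)*121)*(-1/9945) = -21310/4063 + (-6 - 6*(-847))*(-1/9945) = -21310/4063 + (-6 + 5082)*(-1/9945) = -21310/4063 + 5076*(-1/9945) = -21310/4063 - 564/1105 = -1519946/264095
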